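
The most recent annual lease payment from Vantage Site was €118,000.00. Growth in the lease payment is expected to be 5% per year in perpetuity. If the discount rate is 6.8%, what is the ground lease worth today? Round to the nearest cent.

D₁ = D₀ × (1 + g) = €118,000.00 × 1.05 = €123,900.0000
Growing perpetuity: P = D₁ / (r − g) = €123,900.0000 / (0.068 − 0.05) = €6,883,333.33

€6883333.33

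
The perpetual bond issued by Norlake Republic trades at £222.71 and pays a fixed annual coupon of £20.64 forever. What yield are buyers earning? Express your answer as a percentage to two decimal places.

P = C/r ⇒ r = C/P = £20.64/£222.71 = 0.092677

9.27%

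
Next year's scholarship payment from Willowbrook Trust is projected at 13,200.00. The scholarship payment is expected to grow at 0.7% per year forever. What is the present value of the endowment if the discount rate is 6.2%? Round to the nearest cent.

240000.00

Growing perpetuity: P = D₁ / (r − g) = 13,200.0000 / (0.062 − 0.007) = 240,000.00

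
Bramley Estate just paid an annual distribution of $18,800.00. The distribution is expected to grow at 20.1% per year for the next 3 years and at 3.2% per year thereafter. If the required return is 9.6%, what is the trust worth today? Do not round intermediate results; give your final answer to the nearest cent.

D_1 = 22578.80000
D_2 = 27117.13880
D_3 = 32567.68370
Terminal value at year 3: TV = D_3×(1+g_2)/(r−g_2) = 33609.84958/0.064 = 525153.89964
P_0 = D_1/(1+r)^1 + D_2/(1+r)^2 + D_3/(1+r)^3 + TV/(1+r)^3
    = 20601.09489 + 22574.73993 + 24737.46593 + 398891.63808 = 466804.93882

$466804.94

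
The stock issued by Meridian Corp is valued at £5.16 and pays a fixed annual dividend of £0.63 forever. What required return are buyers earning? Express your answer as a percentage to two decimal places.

P = C/r ⇒ r = C/P = £0.63/£5.16 = 0.122093

12.21%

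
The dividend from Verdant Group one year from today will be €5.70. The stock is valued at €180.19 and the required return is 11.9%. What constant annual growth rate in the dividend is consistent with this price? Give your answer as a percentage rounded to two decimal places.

8.74%

P = D₁/(r−g) ⇒ g = r − D₁/P = 0.119 − €5.70/€180.19 = 0.087367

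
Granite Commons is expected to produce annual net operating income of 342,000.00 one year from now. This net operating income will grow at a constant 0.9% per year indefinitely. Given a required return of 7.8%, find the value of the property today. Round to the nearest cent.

4956521.74

Growing perpetuity: P = D₁ / (r − g) = 342,000.0000 / (0.078 − 0.009) = 4,956,521.74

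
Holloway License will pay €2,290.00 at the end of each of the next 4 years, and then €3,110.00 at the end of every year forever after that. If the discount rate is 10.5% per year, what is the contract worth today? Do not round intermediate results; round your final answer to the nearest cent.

PV of 4-year annuity: €2,290.00 × [1 − (1+0.105)^−4] / 0.105 = 7181.11559
Perpetuity value at year 4: €3,110.00 / 0.105 = 29619.04762
PV of perpetuity: 29619.04762 / (1+0.105)^4 = 19866.52819
Total PV = 7181.11559 + 19866.52819 = 27047.64378

€27047.64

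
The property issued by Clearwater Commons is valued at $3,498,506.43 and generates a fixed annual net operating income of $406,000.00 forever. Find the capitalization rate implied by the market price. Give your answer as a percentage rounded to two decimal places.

P = C/r ⇒ r = C/P = $406,000.00/$3,498,506.43 = 0.116050

11.60%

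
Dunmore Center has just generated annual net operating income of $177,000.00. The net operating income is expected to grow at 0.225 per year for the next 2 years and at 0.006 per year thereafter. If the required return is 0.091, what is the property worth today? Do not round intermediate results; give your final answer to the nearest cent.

D_1 = 216825.00000
D_2 = 265610.62500
Terminal value at year 2: TV = D_2×(1+g_2)/(r−g_2) = 267204.28875/0.085 = 3143579.86765
P_0 = D_1/(1+r)^1 + D_2/(1+r)^2 + TV/(1+r)^2
    = 198739.68836 + 223149.51259 + 2641040.11376 = 3062929.31471

$3062929.31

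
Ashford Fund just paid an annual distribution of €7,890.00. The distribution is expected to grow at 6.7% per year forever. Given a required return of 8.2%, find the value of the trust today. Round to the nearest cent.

D₁ = D₀ × (1 + g) = €7,890.00 × 1.067 = €8,418.6300
Growing perpetuity: P = D₁ / (r − g) = €8,418.6300 / (0.082 − 0.067) = €561,242.00

€561242.00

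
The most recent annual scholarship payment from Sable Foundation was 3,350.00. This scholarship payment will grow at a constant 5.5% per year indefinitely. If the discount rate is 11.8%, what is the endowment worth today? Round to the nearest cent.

D₁ = D₀ × (1 + g) = 3,350.00 × 1.055 = 3,534.2500
Growing perpetuity: P = D₁ / (r − g) = 3,534.2500 / (0.118 − 0.055) = 56,099.21

56099.21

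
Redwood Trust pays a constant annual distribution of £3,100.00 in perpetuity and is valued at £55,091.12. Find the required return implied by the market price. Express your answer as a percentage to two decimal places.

P = C/r ⇒ r = C/P = £3,100.00/£55,091.12 = 0.056270

5.63%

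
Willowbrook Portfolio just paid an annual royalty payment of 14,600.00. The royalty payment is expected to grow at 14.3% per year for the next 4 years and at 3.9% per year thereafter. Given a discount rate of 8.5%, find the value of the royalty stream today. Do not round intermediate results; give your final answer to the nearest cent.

472773.81

D_1 = 16687.80000
D_2 = 19074.15540
D_3 = 21801.75962
D_4 = 24919.41125
Terminal value at year 4: TV = D_4×(1+g_2)/(r−g_2) = 25891.26829/0.046 = 562853.65841
P_0 = D_1/(1+r)^1 + D_2/(1+r)^2 + D_3/(1+r)^3 + D_4/(1+r)^4 + TV/(1+r)^4
    = 15380.46083 + 16202.64215 + 17068.77417 + 17981.20634 + 406140.72571 = 472773.80919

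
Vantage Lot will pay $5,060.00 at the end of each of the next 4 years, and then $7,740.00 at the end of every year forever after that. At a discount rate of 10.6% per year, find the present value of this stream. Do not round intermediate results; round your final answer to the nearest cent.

$64632.80

PV of 4-year annuity: $5,060.00 × [1 − (1+0.106)^−4] / 0.106 = 15833.39120
Perpetuity value at year 4: $7,740.00 / 0.106 = 73018.86792
PV of perpetuity: 73018.86792 / (1+0.106)^4 = 48799.41183
Total PV = 15833.39120 + 48799.41183 = 64632.80302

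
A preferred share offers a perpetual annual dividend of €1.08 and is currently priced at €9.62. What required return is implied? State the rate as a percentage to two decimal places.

P = C/r ⇒ r = C/P = €1.08/€9.62 = 0.112266

11.23%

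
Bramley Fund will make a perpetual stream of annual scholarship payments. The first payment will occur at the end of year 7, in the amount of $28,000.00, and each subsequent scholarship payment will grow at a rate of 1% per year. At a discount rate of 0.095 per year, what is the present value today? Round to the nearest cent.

$191097.23

Value at end of year 6: C₁ / (r − g) = $28,000.00 / (0.095 − 0.01) = $329,411.7647
Discount to today: PV = $329,411.7647 / (1 + 0.095)^6 = $329,411.7647 / 1.723791 = $191,097.23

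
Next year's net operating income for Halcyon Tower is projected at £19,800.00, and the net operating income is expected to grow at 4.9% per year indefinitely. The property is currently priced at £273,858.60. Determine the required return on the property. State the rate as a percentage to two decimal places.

P = D₁/(r − g) ⇒ r = D₁/P + g = £19,800.0000/£273,858.60 + 0.049 = 0.072300 + 0.049 = 0.121300

12.13%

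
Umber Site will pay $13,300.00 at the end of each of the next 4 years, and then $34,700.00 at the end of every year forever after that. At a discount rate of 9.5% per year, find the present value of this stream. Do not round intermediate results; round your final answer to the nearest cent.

$296687.26

PV of 4-year annuity: $13,300.00 × [1 − (1+0.095)^−4] / 0.095 = 42619.59891
Perpetuity value at year 4: $34,700.00 / 0.095 = 365263.15789
PV of perpetuity: 365263.15789 / (1+0.095)^4 = 254067.66299
Total PV = 42619.59891 + 254067.66299 = 296687.26190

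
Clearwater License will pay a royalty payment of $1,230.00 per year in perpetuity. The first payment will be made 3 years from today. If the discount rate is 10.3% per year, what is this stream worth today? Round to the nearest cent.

$9815.60

Value at end of year 2: C / r = $1,230.00 / 0.103 = $11,941.7476
Discount to today: PV = $11,941.7476 / (1 + 0.103)^2 = $11,941.7476 / 1.216609 = $9,815.60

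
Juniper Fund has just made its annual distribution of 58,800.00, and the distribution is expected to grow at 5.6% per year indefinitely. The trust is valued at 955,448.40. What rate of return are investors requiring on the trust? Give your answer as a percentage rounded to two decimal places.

12.10%

D₁ = 58,800.00 × 1.056 = 62,092.8000
P = D₁/(r − g) ⇒ r = D₁/P + g = 62,092.8000/955,448.40 + 0.056 = 0.064988 + 0.056 = 0.120988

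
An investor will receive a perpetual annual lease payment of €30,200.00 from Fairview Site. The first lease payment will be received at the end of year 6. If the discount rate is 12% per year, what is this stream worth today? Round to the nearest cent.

€142802.43

Value at end of year 5: C / r = €30,200.00 / 0.12 = €251,666.6667
Discount to today: PV = €251,666.6667 / (1 + 0.12)^5 = €251,666.6667 / 1.762342 = €142,802.43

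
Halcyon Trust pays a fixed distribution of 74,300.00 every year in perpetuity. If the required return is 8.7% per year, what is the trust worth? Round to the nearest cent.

Level perpetuity: PV = C / r = 74,300.00 / 0.087 = 854,022.99

854022.99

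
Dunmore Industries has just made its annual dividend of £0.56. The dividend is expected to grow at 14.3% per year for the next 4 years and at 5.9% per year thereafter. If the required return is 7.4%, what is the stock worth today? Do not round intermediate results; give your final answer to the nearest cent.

D_1 = 0.64008
D_2 = 0.73161
D_3 = 0.83623
D_4 = 0.95581
Terminal value at year 4: TV = D_4×(1+g_2)/(r−g_2) = 1.01221/0.015 = 67.48040
P_0 = D_1/(1+r)^1 + D_2/(1+r)^2 + D_3/(1+r)^3 + D_4/(1+r)^4 + TV/(1+r)^4
    = 0.59598 + 0.63427 + 0.67502 + 0.71838 + 50.71781 = 53.34146

£53.34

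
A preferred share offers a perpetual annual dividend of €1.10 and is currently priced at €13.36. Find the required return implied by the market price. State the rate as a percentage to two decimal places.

8.23%

P = C/r ⇒ r = C/P = €1.10/€13.36 = 0.082335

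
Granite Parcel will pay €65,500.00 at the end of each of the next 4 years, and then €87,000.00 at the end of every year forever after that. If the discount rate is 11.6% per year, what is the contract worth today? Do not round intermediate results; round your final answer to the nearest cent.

€684143.01

PV of 4-year annuity: €65,500.00 × [1 − (1+0.116)^−4] / 0.116 = 200634.09364
Perpetuity value at year 4: €87,000.00 / 0.116 = 750000.00000
PV of perpetuity: 750000.00000 / (1+0.116)^4 = 483508.91379
Total PV = 200634.09364 + 483508.91379 = 684143.00743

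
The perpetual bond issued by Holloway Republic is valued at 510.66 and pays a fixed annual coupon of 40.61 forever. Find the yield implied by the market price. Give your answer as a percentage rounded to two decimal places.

P = C/r ⇒ r = C/P = 40.61/510.66 = 0.079525

7.95%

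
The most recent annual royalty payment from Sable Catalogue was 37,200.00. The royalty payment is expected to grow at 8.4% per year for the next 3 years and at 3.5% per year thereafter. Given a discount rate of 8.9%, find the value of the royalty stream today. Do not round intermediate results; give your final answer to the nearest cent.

D_1 = 40324.80000
D_2 = 43712.08320
D_3 = 47383.89819
Terminal value at year 3: TV = D_3×(1+g_2)/(r−g_2) = 49042.33463/0.054 = 908191.38195
P_0 = D_1/(1+r)^1 + D_2/(1+r)^2 + D_3/(1+r)^3 + TV/(1+r)^3
    = 37029.20110 + 36859.18640 + 36689.95231 + 703224.08589 = 813802.42570

813802.43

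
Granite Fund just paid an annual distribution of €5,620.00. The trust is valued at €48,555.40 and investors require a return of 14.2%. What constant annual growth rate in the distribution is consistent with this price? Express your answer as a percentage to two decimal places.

2.35%

P = D₀(1+g)/(r−g) ⇒ P(r−g) = D₀(1+g) ⇒ g(P+D₀) = P·r − D₀
g = (P·r − D₀)/(P + D₀) = (€48,555.40×0.142 − €5,620.00) / (€48,555.40 + €5,620.00) = 0.023532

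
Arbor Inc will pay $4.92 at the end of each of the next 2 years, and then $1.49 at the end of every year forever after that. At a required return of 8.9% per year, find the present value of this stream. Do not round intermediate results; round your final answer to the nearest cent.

$22.78

PV of 2-year annuity: $4.92 × [1 − (1+0.089)^−2] / 0.089 = 8.66658
Perpetuity value at year 2: $1.49 / 0.089 = 16.74157
PV of perpetuity: 16.74157 / (1+0.089)^2 = 14.11694
Total PV = 8.66658 + 14.11694 = 22.78352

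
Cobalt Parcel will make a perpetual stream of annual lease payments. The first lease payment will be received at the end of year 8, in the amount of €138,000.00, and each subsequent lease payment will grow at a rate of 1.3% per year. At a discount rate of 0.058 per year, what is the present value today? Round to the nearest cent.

Value at end of year 7: C₁ / (r − g) = €138,000.00 / (0.058 − 0.013) = €3,066,666.6667
Discount to today: PV = €3,066,666.6667 / (1 + 0.058)^7 = €3,066,666.6667 / 1.483883 = €2,066,649.84

€2066649.84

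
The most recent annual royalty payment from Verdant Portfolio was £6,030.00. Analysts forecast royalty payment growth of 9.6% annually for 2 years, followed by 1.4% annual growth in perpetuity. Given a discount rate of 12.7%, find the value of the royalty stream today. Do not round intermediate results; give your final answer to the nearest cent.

D_1 = 6608.88000
D_2 = 7243.33248
Terminal value at year 2: TV = D_2×(1+g_2)/(r−g_2) = 7344.73913/0.113 = 64997.69146
P_0 = D_1/(1+r)^1 + D_2/(1+r)^2 + TV/(1+r)^2
    = 5864.13487 + 5702.83214 + 51174.08661 = 62741.05362

£62741.05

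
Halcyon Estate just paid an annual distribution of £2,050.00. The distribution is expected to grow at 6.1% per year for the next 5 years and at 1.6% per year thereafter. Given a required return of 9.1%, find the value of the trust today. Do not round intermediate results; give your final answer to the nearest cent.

£33591.62

D_1 = 2175.05000
D_2 = 2307.72805
D_3 = 2448.49946
D_4 = 2597.85793
D_5 = 2756.32726
Terminal value at year 5: TV = D_5×(1+g_2)/(r−g_2) = 2800.42850/0.075 = 37339.04664
P_0 = D_1/(1+r)^1 + D_2/(1+r)^2 + D_3/(1+r)^3 + D_4/(1+r)^4 + D_5/(1+r)^5 + TV/(1+r)^5
    = 1993.62970 + 1938.80945 + 1885.49663 + 1833.64980 + 1783.22863 + 24156.80381 = 33591.61801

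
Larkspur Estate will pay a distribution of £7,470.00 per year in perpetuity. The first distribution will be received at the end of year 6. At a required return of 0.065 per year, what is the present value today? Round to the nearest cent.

£83880.15

Value at end of year 5: C / r = £7,470.00 / 0.065 = £114,923.0769
Discount to today: PV = £114,923.0769 / (1 + 0.065)^5 = £114,923.0769 / 1.370087 = £83,880.15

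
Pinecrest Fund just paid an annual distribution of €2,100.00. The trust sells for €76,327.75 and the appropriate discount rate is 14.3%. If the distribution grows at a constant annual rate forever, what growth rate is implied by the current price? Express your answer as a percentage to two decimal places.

11.24%

P = D₀(1+g)/(r−g) ⇒ P(r−g) = D₀(1+g) ⇒ g(P+D₀) = P·r − D₀
g = (P·r − D₀)/(P + D₀) = (€76,327.75×0.143 − €2,100.00) / (€76,327.75 + €2,100.00) = 0.112395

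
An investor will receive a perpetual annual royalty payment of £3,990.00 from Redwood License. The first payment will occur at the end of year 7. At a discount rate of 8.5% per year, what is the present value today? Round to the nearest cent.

Value at end of year 6: C / r = £3,990.00 / 0.085 = £46,941.1765
Discount to today: PV = £46,941.1765 / (1 + 0.085)^6 = £46,941.1765 / 1.631468 = £28,772.36

£28772.36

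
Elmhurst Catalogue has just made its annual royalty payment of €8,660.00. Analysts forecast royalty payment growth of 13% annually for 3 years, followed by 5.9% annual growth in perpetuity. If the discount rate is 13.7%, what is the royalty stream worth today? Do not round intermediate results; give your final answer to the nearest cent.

D_1 = 9785.80000
D_2 = 11057.95400
D_3 = 12495.48802
Terminal value at year 3: TV = D_3×(1+g_2)/(r−g_2) = 13232.72181/0.078 = 169650.27966
P_0 = D_1/(1+r)^1 + D_2/(1+r)^2 + D_3/(1+r)^3 + TV/(1+r)^3
    = 8606.68426 + 8553.69675 + 8501.03547 + 115417.90469 = 141079.32118

€141079.32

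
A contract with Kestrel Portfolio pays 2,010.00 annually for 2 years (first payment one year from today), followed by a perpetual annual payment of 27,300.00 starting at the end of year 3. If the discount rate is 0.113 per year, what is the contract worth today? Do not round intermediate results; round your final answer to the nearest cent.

198455.12

PV of 2-year annuity: 2,010.00 × [1 − (1+0.113)^−2] / 0.113 = 3428.50846
Perpetuity value at year 2: 27,300.00 / 0.113 = 241592.92035
PV of perpetuity: 241592.92035 / (1+0.113)^2 = 195026.61138
Total PV = 3428.50846 + 195026.61138 = 198455.11984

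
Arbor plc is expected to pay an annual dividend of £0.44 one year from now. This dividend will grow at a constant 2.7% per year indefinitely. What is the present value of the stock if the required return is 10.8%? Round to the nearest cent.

Growing perpetuity: P = D₁ / (r − g) = £0.4400 / (0.108 − 0.027) = £5.43

£5.43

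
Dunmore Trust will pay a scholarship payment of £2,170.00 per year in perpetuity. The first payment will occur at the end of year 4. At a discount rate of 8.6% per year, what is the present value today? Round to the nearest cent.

£19700.25

Value at end of year 3: C / r = £2,170.00 / 0.086 = £25,232.5581
Discount to today: PV = £25,232.5581 / (1 + 0.086)^3 = £25,232.5581 / 1.280824 = £19,700.25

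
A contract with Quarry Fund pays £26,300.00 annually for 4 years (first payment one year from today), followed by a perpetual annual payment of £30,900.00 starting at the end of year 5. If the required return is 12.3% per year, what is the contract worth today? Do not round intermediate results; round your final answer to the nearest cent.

£237335.53

PV of 4-year annuity: £26,300.00 × [1 − (1+0.123)^−4] / 0.123 = 79380.17603
Perpetuity value at year 4: £30,900.00 / 0.123 = 251219.51220
PV of perpetuity: 251219.51220 / (1+0.123)^4 = 157955.35100
Total PV = 79380.17603 + 157955.35100 = 237335.52703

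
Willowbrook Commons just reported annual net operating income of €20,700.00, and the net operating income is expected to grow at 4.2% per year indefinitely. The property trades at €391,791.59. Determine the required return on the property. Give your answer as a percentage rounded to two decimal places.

9.71%

D₁ = €20,700.00 × 1.042 = €21,569.4000
P = D₁/(r − g) ⇒ r = D₁/P + g = €21,569.4000/€391,791.59 + 0.042 = 0.055053 + 0.042 = 0.097053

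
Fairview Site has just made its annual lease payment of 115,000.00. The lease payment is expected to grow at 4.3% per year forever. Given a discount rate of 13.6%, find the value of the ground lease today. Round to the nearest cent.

D₁ = D₀ × (1 + g) = 115,000.00 × 1.043 = 119,945.0000
Growing perpetuity: P = D₁ / (r − g) = 119,945.0000 / (0.136 − 0.043) = 1,289,731.18

1289731.18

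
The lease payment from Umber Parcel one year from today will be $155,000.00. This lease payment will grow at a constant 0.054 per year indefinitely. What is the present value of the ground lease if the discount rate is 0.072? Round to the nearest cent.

$8611111.11

Growing perpetuity: P = D₁ / (r − g) = $155,000.0000 / (0.072 − 0.054) = $8,611,111.11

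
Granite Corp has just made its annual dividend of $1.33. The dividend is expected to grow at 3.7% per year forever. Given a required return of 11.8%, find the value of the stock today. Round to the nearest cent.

D₁ = D₀ × (1 + g) = $1.33 × 1.037 = $1.3792
Growing perpetuity: P = D₁ / (r − g) = $1.3792 / (0.118 − 0.037) = $17.03

$17.03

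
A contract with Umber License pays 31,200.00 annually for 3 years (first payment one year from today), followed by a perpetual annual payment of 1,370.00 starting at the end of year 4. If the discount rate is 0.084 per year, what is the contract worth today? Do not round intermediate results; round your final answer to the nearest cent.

92632.84

PV of 3-year annuity: 31,200.00 × [1 − (1+0.084)^−3] / 0.084 = 79828.61057
Perpetuity value at year 3: 1,370.00 / 0.084 = 16309.52381
PV of perpetuity: 16309.52381 / (1+0.084)^3 = 12804.22905
Total PV = 79828.61057 + 12804.22905 = 92632.83962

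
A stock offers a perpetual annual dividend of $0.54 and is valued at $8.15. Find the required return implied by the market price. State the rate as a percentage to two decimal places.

P = C/r ⇒ r = C/P = $0.54/$8.15 = 0.066258

6.63%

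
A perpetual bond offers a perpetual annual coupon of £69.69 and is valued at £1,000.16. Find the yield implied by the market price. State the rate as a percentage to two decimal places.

6.97%

P = C/r ⇒ r = C/P = £69.69/£1,000.16 = 0.069679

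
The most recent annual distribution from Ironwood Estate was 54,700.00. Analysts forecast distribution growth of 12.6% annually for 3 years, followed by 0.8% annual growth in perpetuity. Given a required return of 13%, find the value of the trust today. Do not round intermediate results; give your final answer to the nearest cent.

D_1 = 61592.20000
D_2 = 69352.81720
D_3 = 78091.27217
Terminal value at year 3: TV = D_3×(1+g_2)/(r−g_2) = 78716.00234/0.122 = 645213.13397
P_0 = D_1/(1+r)^1 + D_2/(1+r)^2 + D_3/(1+r)^3 + TV/(1+r)^3
    = 54506.37168 + 54313.42877 + 54121.16885 + 447165.06720 = 610106.03650

610106.04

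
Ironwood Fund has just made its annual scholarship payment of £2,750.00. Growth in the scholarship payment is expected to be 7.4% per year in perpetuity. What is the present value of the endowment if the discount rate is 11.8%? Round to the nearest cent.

£67125.00

D₁ = D₀ × (1 + g) = £2,750.00 × 1.074 = £2,953.5000
Growing perpetuity: P = D₁ / (r − g) = £2,953.5000 / (0.118 − 0.074) = £67,125.00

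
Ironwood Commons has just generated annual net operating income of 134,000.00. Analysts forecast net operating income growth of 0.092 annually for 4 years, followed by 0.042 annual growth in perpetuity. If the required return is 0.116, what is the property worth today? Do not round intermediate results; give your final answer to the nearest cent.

2237510.97

D_1 = 146328.00000
D_2 = 159790.17600
D_3 = 174490.87219
D_4 = 190544.03243
Terminal value at year 4: TV = D_4×(1+g_2)/(r−g_2) = 198546.88180/0.074 = 2683065.97021
P_0 = D_1/(1+r)^1 + D_2/(1+r)^2 + D_3/(1+r)^3 + D_4/(1+r)^4 + TV/(1+r)^4
    = 131118.27957 + 128298.53162 + 125539.42342 + 122839.65087 + 1729715.08385 = 2237510.96933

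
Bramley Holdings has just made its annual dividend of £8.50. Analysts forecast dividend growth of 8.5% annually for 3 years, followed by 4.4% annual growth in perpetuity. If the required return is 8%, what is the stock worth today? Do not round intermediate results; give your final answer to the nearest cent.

D_1 = 9.22250
D_2 = 10.00641
D_3 = 10.85696
Terminal value at year 3: TV = D_3×(1+g_2)/(r−g_2) = 11.33466/0.036 = 314.85177
P_0 = D_1/(1+r)^1 + D_2/(1+r)^2 + D_3/(1+r)^3 + TV/(1+r)^3
    = 8.53935 + 8.57889 + 8.61860 + 249.93949 = 275.67633

£275.68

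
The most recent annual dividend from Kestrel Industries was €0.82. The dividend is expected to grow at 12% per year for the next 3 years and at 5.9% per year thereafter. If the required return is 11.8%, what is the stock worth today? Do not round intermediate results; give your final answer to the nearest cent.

€17.27

D_1 = 0.91840
D_2 = 1.02861
D_3 = 1.15204
Terminal value at year 3: TV = D_3×(1+g_2)/(r−g_2) = 1.22001/0.059 = 20.67816
P_0 = D_1/(1+r)^1 + D_2/(1+r)^2 + D_3/(1+r)^3 + TV/(1+r)^3
    = 0.82147 + 0.82294 + 0.82441 + 14.79744 = 17.26625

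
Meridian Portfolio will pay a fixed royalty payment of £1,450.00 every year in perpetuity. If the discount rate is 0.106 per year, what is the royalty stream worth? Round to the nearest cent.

£13679.25

Level perpetuity: PV = C / r = £1,450.00 / 0.106 = £13,679.25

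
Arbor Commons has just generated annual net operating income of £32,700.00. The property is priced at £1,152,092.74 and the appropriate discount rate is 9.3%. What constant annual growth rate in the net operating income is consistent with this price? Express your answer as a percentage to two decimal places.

6.28%

P = D₀(1+g)/(r−g) ⇒ P(r−g) = D₀(1+g) ⇒ g(P+D₀) = P·r − D₀
g = (P·r − D₀)/(P + D₀) = (£1,152,092.74×0.093 − £32,700.00) / (£1,152,092.74 + £32,700.00) = 0.062833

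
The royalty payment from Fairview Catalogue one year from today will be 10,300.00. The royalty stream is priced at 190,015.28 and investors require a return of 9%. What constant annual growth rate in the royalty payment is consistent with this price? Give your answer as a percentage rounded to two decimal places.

3.58%

P = D₁/(r−g) ⇒ g = r − D₁/P = 0.09 − 10,300.00/190,015.28 = 0.035794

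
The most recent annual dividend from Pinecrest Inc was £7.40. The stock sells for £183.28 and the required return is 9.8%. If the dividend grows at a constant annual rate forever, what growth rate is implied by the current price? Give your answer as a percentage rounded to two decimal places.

5.54%

P = D₀(1+g)/(r−g) ⇒ P(r−g) = D₀(1+g) ⇒ g(P+D₀) = P·r − D₀
g = (P·r − D₀)/(P + D₀) = (£183.28×0.098 − £7.40) / (£183.28 + £7.40) = 0.055388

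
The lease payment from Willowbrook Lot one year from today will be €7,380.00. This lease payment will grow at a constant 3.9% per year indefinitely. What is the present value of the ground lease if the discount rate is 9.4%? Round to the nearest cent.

€134181.82

Growing perpetuity: P = D₁ / (r − g) = €7,380.0000 / (0.094 − 0.039) = €134,181.82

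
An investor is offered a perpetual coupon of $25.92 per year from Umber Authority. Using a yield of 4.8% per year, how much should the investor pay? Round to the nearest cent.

$540.00

Level perpetuity: PV = C / r = $25.92 / 0.048 = $540.00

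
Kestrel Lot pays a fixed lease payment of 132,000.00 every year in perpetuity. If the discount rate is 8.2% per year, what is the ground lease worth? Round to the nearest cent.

1609756.10

Level perpetuity: PV = C / r = 132,000.00 / 0.082 = 1,609,756.10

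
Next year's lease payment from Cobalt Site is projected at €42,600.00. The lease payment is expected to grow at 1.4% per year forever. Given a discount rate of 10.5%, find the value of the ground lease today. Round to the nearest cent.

Growing perpetuity: P = D₁ / (r − g) = €42,600.0000 / (0.105 − 0.014) = €468,131.87

€468131.87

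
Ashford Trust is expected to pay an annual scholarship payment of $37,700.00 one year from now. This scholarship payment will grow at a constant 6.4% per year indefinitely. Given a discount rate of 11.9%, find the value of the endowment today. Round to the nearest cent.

$685454.55

Growing perpetuity: P = D₁ / (r − g) = $37,700.0000 / (0.119 − 0.064) = $685,454.55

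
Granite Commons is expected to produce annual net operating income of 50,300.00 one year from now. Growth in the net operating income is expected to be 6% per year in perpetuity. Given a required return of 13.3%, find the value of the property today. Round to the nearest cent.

689041.10

Growing perpetuity: P = D₁ / (r − g) = 50,300.0000 / (0.133 − 0.06) = 689,041.10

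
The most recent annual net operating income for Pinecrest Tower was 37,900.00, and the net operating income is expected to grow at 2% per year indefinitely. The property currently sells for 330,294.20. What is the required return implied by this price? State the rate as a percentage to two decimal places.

D₁ = 37,900.00 × 1.02 = 38,658.0000
P = D₁/(r − g) ⇒ r = D₁/P + g = 38,658.0000/330,294.20 + 0.02 = 0.117041 + 0.02 = 0.137041

13.70%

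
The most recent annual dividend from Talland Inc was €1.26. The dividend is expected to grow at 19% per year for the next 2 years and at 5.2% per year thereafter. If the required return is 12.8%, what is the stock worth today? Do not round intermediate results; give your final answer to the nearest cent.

D_1 = 1.49940
D_2 = 1.78429
Terminal value at year 2: TV = D_2×(1+g_2)/(r−g_2) = 1.87707/0.076 = 24.69827
P_0 = D_1/(1+r)^1 + D_2/(1+r)^2 + TV/(1+r)^2
    = 1.32926 + 1.40232 + 19.41102 = 22.14260

€22.14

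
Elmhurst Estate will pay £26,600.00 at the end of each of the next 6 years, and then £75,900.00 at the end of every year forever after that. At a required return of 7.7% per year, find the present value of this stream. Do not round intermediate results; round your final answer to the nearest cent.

£755717.19

PV of 6-year annuity: £26,600.00 × [1 − (1+0.077)^−6] / 0.077 = 124095.79649
Perpetuity value at year 6: £75,900.00 / 0.077 = 985714.28571
PV of perpetuity: 985714.28571 / (1+0.077)^6 = 631621.39272
Total PV = 124095.79649 + 631621.39272 = 755717.18921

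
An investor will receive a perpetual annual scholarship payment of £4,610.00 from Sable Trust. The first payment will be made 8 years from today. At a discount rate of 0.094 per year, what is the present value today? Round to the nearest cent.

Value at end of year 7: C / r = £4,610.00 / 0.094 = £49,042.5532
Discount to today: PV = £49,042.5532 / (1 + 0.094)^7 = £49,042.5532 / 1.875518 = £26,148.80

£26148.80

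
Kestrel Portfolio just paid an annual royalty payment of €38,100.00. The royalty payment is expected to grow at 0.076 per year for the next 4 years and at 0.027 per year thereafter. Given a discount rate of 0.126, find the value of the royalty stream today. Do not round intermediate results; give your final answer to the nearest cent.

D_1 = 40995.60000
D_2 = 44111.26560
D_3 = 47463.72179
D_4 = 51070.96464
Terminal value at year 4: TV = D_4×(1+g_2)/(r−g_2) = 52449.88069/0.099 = 529796.77461
P_0 = D_1/(1+r)^1 + D_2/(1+r)^2 + D_3/(1+r)^3 + D_4/(1+r)^4 + TV/(1+r)^4
    = 36408.17052 + 34791.46667 + 33246.55252 + 31770.24024 + 329576.12859 = 465792.55854

€465792.56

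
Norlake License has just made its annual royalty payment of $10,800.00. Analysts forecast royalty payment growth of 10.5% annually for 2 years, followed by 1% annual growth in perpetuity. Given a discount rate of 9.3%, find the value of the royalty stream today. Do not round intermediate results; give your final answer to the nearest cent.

D_1 = 11934.00000
D_2 = 13187.07000
Terminal value at year 2: TV = D_2×(1+g_2)/(r−g_2) = 13318.94070/0.083 = 160469.16506
P_0 = D_1/(1+r)^1 + D_2/(1+r)^2 + TV/(1+r)^2
    = 10918.57274 + 11038.44728 + 134323.27408 = 156280.29409

$156280.29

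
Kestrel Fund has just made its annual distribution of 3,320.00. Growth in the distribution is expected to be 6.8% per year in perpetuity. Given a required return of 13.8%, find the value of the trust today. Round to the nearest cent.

50653.71

D₁ = D₀ × (1 + g) = 3,320.00 × 1.068 = 3,545.7600
Growing perpetuity: P = D₁ / (r − g) = 3,545.7600 / (0.138 − 0.068) = 50,653.71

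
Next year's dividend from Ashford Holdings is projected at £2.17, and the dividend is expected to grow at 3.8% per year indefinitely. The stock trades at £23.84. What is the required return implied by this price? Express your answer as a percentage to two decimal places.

12.90%

P = D₁/(r − g) ⇒ r = D₁/P + g = £2.1700/£23.84 + 0.038 = 0.091023 + 0.038 = 0.129023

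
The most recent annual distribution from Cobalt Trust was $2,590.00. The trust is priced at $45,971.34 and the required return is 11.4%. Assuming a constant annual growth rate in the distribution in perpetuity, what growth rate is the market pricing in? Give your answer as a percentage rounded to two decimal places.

P = D₀(1+g)/(r−g) ⇒ P(r−g) = D₀(1+g) ⇒ g(P+D₀) = P·r − D₀
g = (P·r − D₀)/(P + D₀) = ($45,971.34×0.114 − $2,590.00) / ($45,971.34 + $2,590.00) = 0.054585

5.46%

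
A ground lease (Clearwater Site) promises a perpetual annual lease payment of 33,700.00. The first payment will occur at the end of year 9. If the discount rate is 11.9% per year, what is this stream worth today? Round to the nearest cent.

Value at end of year 8: C / r = 33,700.00 / 0.119 = 283,193.2773
Discount to today: PV = 283,193.2773 / (1 + 0.119)^8 = 283,193.2773 / 2.458333 = 115,197.29

115197.29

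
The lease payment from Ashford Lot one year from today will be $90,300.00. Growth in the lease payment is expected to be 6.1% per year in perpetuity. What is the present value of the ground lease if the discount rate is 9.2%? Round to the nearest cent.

Growing perpetuity: P = D₁ / (r − g) = $90,300.0000 / (0.092 − 0.061) = $2,912,903.23

$2912903.23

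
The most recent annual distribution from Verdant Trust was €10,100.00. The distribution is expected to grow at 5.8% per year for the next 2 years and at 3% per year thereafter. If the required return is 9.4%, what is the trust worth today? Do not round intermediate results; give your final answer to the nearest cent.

D_1 = 10685.80000
D_2 = 11305.57640
Terminal value at year 2: TV = D_2×(1+g_2)/(r−g_2) = 11644.74369/0.064 = 181949.12019
P_0 = D_1/(1+r)^1 + D_2/(1+r)^2 + TV/(1+r)^2
    = 9767.64168 + 9446.22020 + 152025.10635 = 171238.96824

€171238.97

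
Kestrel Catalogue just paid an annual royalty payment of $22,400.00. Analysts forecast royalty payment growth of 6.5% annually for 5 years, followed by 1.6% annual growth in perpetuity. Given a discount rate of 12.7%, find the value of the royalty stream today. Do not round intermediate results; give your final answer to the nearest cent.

D_1 = 23856.00000
D_2 = 25406.64000
D_3 = 27058.07160
D_4 = 28816.84625
D_5 = 30689.94126
Terminal value at year 5: TV = D_5×(1+g_2)/(r−g_2) = 31180.98032/0.111 = 280909.73262
P_0 = D_1/(1+r)^1 + D_2/(1+r)^2 + D_3/(1+r)^3 + D_4/(1+r)^4 + D_5/(1+r)^5 + TV/(1+r)^5
    = 21167.70186 + 20003.19653 + 18902.75448 + 17862.85139 + 16880.15682 + 154506.66062 = 249323.32170

$249323.32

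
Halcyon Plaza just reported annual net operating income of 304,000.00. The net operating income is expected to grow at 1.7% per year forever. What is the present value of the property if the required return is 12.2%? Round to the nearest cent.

D₁ = D₀ × (1 + g) = 304,000.00 × 1.017 = 309,168.0000
Growing perpetuity: P = D₁ / (r − g) = 309,168.0000 / (0.122 − 0.017) = 2,944,457.14

2944457.14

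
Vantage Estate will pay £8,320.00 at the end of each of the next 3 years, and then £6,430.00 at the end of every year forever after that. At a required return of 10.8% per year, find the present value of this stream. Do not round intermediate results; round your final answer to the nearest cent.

£64171.77

PV of 3-year annuity: £8,320.00 × [1 − (1+0.108)^−3] / 0.108 = 20402.63889
Perpetuity value at year 3: £6,430.00 / 0.108 = 59537.03704
PV of perpetuity: 59537.03704 / (1+0.108)^3 = 43769.13222
Total PV = 20402.63889 + 43769.13222 = 64171.77111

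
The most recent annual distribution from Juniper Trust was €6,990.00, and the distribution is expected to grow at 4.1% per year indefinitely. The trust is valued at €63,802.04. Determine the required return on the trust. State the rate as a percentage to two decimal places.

15.50%

D₁ = €6,990.00 × 1.041 = €7,276.5900
P = D₁/(r − g) ⇒ r = D₁/P + g = €7,276.5900/€63,802.04 + 0.041 = 0.114049 + 0.041 = 0.155049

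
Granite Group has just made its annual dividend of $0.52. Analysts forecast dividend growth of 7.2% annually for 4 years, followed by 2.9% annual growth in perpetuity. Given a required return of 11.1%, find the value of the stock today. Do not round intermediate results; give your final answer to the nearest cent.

$7.56

D_1 = 0.55744
D_2 = 0.59758
D_3 = 0.64060
D_4 = 0.68672
Terminal value at year 4: TV = D_4×(1+g_2)/(r−g_2) = 0.70664/0.082 = 8.61755
P_0 = D_1/(1+r)^1 + D_2/(1+r)^2 + D_3/(1+r)^3 + D_4/(1+r)^4 + TV/(1+r)^4
    = 0.50175 + 0.48413 + 0.46714 + 0.45074 + 5.65624 = 7.56000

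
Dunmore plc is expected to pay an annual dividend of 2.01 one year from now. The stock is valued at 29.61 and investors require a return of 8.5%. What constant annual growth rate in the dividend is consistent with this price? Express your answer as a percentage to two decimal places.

P = D₁/(r−g) ⇒ g = r − D₁/P = 0.085 − 2.01/29.61 = 0.017118

1.71%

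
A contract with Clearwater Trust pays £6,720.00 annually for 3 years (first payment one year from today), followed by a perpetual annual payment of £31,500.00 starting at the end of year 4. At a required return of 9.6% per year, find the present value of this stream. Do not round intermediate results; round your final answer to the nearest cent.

£266064.25

PV of 3-year annuity: £6,720.00 × [1 − (1+0.096)^−3] / 0.096 = 16830.03462
Perpetuity value at year 3: £31,500.00 / 0.096 = 328125.00000
PV of perpetuity: 328125.00000 / (1+0.096)^3 = 249234.21274
Total PV = 16830.03462 + 249234.21274 = 266064.24735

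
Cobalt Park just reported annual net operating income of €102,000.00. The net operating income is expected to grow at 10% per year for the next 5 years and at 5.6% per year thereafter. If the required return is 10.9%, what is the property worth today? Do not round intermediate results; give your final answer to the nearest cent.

€2448881.58

D_1 = 112200.00000
D_2 = 123420.00000
D_3 = 135762.00000
D_4 = 149338.20000
D_5 = 164272.02000
Terminal value at year 5: TV = D_5×(1+g_2)/(r−g_2) = 173471.25312/0.053 = 3273042.51170
P_0 = D_1/(1+r)^1 + D_2/(1+r)^2 + D_3/(1+r)^3 + D_4/(1+r)^4 + D_5/(1+r)^5 + TV/(1+r)^5
    = 101172.22723 + 100351.17219 + 99536.78035 + 98728.99764 + 97927.77043 + 1951164.63341 = 2448881.58124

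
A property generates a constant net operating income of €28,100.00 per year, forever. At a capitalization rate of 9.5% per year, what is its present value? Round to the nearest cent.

€295789.47

Level perpetuity: PV = C / r = €28,100.00 / 0.095 = €295,789.47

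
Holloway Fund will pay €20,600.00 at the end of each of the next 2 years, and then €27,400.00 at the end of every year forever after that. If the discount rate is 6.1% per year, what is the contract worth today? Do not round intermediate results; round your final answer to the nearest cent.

€436730.71

PV of 2-year annuity: €20,600.00 × [1 − (1+0.061)^−2] / 0.061 = 37715.02886
Perpetuity value at year 2: €27,400.00 / 0.061 = 449180.32787
PV of perpetuity: 449180.32787 / (1+0.061)^2 = 399015.67784
Total PV = 37715.02886 + 399015.67784 = 436730.70669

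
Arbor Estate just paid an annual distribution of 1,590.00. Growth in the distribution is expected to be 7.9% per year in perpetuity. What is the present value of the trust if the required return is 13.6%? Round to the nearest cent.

D₁ = D₀ × (1 + g) = 1,590.00 × 1.079 = 1,715.6100
Growing perpetuity: P = D₁ / (r − g) = 1,715.6100 / (0.136 − 0.079) = 30,098.42

30098.42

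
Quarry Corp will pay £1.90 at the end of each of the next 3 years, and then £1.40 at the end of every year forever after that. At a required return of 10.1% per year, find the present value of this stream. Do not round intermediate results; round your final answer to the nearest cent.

PV of 3-year annuity: £1.90 × [1 − (1+0.101)^−3] / 0.101 = 4.71671
Perpetuity value at year 3: £1.40 / 0.101 = 13.86139
PV of perpetuity: 13.86139 / (1+0.101)^3 = 10.38591
Total PV = 4.71671 + 10.38591 = 15.10263

£15.10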